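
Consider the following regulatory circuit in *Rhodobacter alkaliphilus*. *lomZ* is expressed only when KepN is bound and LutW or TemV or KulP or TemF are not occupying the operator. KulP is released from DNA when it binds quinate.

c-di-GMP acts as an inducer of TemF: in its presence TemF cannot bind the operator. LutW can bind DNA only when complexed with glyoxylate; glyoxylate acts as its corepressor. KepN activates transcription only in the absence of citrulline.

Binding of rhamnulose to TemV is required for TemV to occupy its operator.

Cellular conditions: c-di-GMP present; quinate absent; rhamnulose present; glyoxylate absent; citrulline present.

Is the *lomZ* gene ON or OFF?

Citrulline is present, so KepN is inactive.
Glyoxylate is absent, so LutW is inactive.
Rhamnulose is present, so TemV is active.
Quinate is absent, so KulP is active.
c-di-GMP is present, so TemF is inactive.
With repressor TemV bound, *lomZ* is not transcribed.

OFF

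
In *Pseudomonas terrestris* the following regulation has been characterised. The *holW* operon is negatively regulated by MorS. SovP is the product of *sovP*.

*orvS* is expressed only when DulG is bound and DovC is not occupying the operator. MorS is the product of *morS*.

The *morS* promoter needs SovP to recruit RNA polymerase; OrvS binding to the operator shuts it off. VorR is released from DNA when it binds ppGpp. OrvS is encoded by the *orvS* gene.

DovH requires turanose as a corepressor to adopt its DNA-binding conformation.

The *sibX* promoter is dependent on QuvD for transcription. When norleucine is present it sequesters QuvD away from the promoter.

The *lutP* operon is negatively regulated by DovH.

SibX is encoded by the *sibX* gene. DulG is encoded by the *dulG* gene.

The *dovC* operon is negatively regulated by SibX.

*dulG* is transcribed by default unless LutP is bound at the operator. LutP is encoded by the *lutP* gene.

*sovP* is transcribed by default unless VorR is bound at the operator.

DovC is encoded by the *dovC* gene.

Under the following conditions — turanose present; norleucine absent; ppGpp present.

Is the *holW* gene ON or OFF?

Norleucine is absent, so QuvD is active.
No repressor is bound and QuvD is active, so *sibX* is transcribed.
So SibX is produced and active.
With repressor SibX bound, *dovC* is not transcribed.
So DovC is not produced.
Turanose is present, so DovH is active.
With repressor DovH bound, *lutP* is not transcribed.
So LutP is not produced.
With no repressor bound, *dulG* is transcribed.
So DulG is produced and active.
No repressor is bound and DulG is active, so *orvS* is transcribed.
So OrvS is produced and active.
ppGpp is present, so VorR is inactive.
With no repressor bound, *sovP* is transcribed.
So SovP is produced and active.
With repressor OrvS bound, *morS* is not transcribed.
So MorS is not produced.
With no repressor bound, *holW* is transcribed.

ON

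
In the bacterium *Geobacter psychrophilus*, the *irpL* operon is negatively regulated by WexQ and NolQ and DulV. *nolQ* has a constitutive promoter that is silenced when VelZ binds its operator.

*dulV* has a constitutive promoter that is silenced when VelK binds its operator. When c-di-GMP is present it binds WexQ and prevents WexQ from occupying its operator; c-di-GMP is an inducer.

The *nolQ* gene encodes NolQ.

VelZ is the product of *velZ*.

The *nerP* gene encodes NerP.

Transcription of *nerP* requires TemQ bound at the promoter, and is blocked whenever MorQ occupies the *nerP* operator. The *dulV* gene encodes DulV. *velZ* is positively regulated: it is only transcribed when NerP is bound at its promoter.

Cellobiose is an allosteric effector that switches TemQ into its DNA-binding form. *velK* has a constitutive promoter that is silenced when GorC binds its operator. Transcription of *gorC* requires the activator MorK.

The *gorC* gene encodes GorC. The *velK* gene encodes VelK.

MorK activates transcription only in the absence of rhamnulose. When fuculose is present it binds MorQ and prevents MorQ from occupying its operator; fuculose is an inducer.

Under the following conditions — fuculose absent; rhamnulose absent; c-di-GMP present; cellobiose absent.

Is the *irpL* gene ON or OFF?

OFF

c-di-GMP is present, so WexQ is inactive.
Fuculose is absent, so MorQ is active.
Cellobiose is absent, so TemQ is inactive.
With repressor MorQ bound, *nerP* is not transcribed.
So NerP is not produced.
Required activator NerP is absent, so *velZ* is not transcribed.
So VelZ is not produced.
With no repressor bound, *nolQ* is transcribed.
So NolQ is produced and active.
Rhamnulose is absent, so MorK is active.
No repressor is bound and MorK is active, so *gorC* is transcribed.
So GorC is produced and active.
With repressor GorC bound, *velK* is not transcribed.
So VelK is not produced.
With no repressor bound, *dulV* is transcribed.
So DulV is produced and active.
With repressor NolQ bound, *irpL* is not transcribed.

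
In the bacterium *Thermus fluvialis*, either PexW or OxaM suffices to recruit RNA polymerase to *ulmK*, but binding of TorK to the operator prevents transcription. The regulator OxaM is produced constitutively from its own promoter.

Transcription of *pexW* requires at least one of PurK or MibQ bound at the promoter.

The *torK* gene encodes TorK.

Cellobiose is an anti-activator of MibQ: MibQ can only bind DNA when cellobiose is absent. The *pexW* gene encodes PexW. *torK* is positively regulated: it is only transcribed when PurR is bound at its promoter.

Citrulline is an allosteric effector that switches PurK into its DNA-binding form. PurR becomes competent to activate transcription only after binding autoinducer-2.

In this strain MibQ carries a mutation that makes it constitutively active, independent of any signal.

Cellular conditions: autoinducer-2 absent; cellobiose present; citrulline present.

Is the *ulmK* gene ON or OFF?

ON

Citrulline is present, so PurK is active.
MibQ is constitutively active in this strain.
Activator PurK is present, so *pexW* is transcribed.
So PexW is produced and active.
OxaM is produced constitutively and is active.
Autoinducer-2 is absent, so PurR is inactive.
Required activator PurR is absent, so *torK* is not transcribed.
So TorK is not produced.
Activator PexW is present, so *ulmK* is transcribed.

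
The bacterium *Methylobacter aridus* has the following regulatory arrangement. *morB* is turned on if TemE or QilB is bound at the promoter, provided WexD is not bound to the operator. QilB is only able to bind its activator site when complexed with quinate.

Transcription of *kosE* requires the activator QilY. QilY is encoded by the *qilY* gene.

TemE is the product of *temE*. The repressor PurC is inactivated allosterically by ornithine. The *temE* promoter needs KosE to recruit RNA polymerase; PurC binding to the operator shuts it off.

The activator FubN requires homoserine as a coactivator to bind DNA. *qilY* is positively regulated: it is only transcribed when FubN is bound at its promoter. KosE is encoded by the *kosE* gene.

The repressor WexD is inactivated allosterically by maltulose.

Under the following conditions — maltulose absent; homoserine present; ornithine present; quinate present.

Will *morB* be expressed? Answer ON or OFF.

OFF

Maltulose is absent, so WexD is active.
Homoserine is present, so FubN is active.
No repressor is bound and FubN is active, so *qilY* is transcribed.
So QilY is produced and active.
No repressor is bound and QilY is active, so *kosE* is transcribed.
So KosE is produced and active.
Ornithine is present, so PurC is inactive.
No repressor is bound and KosE is active, so *temE* is transcribed.
So TemE is produced and active.
Quinate is present, so QilB is active.
With repressor WexD bound, *morB* is not transcribed.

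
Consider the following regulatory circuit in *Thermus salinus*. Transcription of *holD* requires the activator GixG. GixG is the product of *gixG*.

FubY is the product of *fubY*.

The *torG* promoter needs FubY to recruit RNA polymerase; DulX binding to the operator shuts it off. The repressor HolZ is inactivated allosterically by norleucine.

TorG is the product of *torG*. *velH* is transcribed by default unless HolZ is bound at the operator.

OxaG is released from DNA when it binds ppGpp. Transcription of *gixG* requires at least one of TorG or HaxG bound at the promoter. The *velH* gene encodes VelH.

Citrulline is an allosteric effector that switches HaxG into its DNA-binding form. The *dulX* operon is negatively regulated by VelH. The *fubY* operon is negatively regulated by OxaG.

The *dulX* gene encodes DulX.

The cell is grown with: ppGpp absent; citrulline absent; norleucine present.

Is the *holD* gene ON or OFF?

OFF

Norleucine is present, so HolZ is inactive.
With no repressor bound, *velH* is transcribed.
So VelH is produced and active.
With repressor VelH bound, *dulX* is not transcribed.
So DulX is not produced.
ppGpp is absent, so OxaG is active.
With repressor OxaG bound, *fubY* is not transcribed.
So FubY is not produced.
Required activator FubY is absent, so *torG* is not transcribed.
So TorG is not produced.
Citrulline is absent, so HaxG is inactive.
No activator is available at the *gixG* promoter, so *gixG* is not transcribed.
So GixG is not produced.
Required activator GixG is absent, so *holD* is not transcribed.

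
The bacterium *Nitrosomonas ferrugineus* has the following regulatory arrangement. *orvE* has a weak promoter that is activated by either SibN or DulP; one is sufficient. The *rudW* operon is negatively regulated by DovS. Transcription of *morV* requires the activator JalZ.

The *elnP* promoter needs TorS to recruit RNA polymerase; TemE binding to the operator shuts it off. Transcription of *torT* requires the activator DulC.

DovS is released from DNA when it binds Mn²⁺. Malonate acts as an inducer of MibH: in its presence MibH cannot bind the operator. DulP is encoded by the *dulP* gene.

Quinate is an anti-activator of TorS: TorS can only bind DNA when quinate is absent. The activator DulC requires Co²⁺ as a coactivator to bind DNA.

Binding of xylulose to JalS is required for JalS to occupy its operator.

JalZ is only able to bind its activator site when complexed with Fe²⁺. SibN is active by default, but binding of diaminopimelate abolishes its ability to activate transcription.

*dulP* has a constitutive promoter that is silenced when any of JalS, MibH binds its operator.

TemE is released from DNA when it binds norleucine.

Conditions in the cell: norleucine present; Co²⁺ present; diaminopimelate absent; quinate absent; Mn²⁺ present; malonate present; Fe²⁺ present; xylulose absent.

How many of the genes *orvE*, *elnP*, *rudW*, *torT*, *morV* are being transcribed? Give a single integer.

5

Diaminopimelate is absent, so SibN is active.
Xylulose is absent, so JalS is inactive.
Malonate is present, so MibH is inactive.
With no repressor bound, *dulP* is transcribed.
So DulP is produced and active.
Activator SibN is present, so *orvE* is transcribed.
→ *orvE* is ON.
Quinate is absent, so TorS is active.
Norleucine is present, so TemE is inactive.
No repressor is bound and TorS is active, so *elnP* is transcribed.
→ *elnP* is ON.
Mn²⁺ is present, so DovS is inactive.
With no repressor bound, *rudW* is transcribed.
→ *rudW* is ON.
Co²⁺ is present, so DulC is active.
No repressor is bound and DulC is active, so *torT* is transcribed.
→ *torT* is ON.
Fe²⁺ is present, so JalZ is active.
No repressor is bound and JalZ is active, so *morV* is transcribed.
→ *morV* is ON.
5 of the 5 genes are transcribed.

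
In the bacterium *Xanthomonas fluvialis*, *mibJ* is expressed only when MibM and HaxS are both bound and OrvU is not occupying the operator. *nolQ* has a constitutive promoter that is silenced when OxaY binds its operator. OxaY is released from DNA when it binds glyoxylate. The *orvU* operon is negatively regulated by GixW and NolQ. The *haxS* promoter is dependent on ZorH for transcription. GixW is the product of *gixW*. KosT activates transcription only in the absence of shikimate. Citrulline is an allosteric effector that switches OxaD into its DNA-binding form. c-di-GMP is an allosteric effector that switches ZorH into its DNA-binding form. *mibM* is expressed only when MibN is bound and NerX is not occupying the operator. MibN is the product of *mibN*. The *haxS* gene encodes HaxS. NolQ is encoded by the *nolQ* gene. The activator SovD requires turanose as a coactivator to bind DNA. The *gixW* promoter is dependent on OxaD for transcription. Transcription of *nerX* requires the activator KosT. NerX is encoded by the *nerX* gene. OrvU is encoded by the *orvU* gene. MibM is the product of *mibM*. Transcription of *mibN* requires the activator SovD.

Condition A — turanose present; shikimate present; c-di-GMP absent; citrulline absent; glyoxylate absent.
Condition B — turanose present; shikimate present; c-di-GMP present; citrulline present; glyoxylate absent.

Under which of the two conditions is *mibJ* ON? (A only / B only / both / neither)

Condition A:
Turanose is present, so SovD is active.
No repressor is bound and SovD is active, so *mibN* is transcribed.
So MibN is produced and active.
Shikimate is present, so KosT is inactive.
Required activator KosT is absent, so *nerX* is not transcribed.
So NerX is not produced.
No repressor is bound and MibN is active, so *mibM* is transcribed.
So MibM is produced and active.
c-di-GMP is absent, so ZorH is inactive.
Required activator ZorH is absent, so *haxS* is not transcribed.
So HaxS is not produced.
Citrulline is absent, so OxaD is inactive.
Required activator OxaD is absent, so *gixW* is not transcribed.
So GixW is not produced.
Glyoxylate is absent, so OxaY is active.
With repressor OxaY bound, *nolQ* is not transcribed.
So NolQ is not produced.
With no repressor bound, *orvU* is transcribed.
So OrvU is produced and active.
With repressor OrvU bound, *mibJ* is not transcribed.
→ *mibJ* is OFF in A.
Condition B:
Turanose is present, so SovD is active.
No repressor is bound and SovD is active, so *mibN* is transcribed.
So MibN is produced and active.
Shikimate is present, so KosT is inactive.
Required activator KosT is absent, so *nerX* is not transcribed.
So NerX is not produced.
No repressor is bound and MibN is active, so *mibM* is transcribed.
So MibM is produced and active.
c-di-GMP is present, so ZorH is active.
No repressor is bound and ZorH is active, so *haxS* is transcribed.
So HaxS is produced and active.
Citrulline is present, so OxaD is active.
No repressor is bound and OxaD is active, so *gixW* is transcribed.
So GixW is produced and active.
Glyoxylate is absent, so OxaY is active.
With repressor OxaY bound, *nolQ* is not transcribed.
So NolQ is not produced.
With repressor GixW bound, *orvU* is not transcribed.
So OrvU is not produced.
No repressor is bound and MibM and HaxS are active, so *mibJ* is transcribed.
→ *mibJ* is ON in B.

B only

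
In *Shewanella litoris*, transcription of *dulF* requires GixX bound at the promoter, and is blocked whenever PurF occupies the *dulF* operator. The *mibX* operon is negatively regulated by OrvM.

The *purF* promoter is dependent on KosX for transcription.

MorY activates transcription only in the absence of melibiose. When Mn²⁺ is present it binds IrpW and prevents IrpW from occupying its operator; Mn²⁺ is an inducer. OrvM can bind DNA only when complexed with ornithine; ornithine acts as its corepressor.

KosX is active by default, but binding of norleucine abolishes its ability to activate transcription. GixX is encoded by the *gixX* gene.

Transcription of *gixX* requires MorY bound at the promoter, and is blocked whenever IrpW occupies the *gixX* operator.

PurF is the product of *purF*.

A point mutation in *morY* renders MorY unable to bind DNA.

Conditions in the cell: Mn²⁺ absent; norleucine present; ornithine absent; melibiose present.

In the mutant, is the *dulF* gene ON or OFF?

OFF

Norleucine is present, so KosX is inactive.
Required activator KosX is absent, so *purF* is not transcribed.
So PurF is not produced.
Mn²⁺ is absent, so IrpW is active.
MorY is non-functional in this strain, so it has no effect.
With repressor IrpW bound, *gixX* is not transcribed.
So GixX is not produced.
Required activator GixX is absent, so *dulF* is not transcribed.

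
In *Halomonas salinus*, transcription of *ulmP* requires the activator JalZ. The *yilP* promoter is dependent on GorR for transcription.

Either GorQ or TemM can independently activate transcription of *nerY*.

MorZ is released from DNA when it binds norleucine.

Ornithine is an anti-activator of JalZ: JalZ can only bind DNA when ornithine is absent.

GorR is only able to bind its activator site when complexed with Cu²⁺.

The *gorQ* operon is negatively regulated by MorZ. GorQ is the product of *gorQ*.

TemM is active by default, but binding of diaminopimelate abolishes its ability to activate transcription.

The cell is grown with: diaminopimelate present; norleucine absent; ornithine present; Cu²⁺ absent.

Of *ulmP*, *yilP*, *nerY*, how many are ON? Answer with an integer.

Ornithine is present, so JalZ is inactive.
Required activator JalZ is absent, so *ulmP* is not transcribed.
→ *ulmP* is OFF.
Cu²⁺ is absent, so GorR is inactive.
Required activator GorR is absent, so *yilP* is not transcribed.
→ *yilP* is OFF.
Norleucine is absent, so MorZ is active.
With repressor MorZ bound, *gorQ* is not transcribed.
So GorQ is not produced.
Diaminopimelate is present, so TemM is inactive.
No activator is available at the *nerY* promoter, so *nerY* is not transcribed.
→ *nerY* is OFF.
0 of the 3 genes are transcribed.

0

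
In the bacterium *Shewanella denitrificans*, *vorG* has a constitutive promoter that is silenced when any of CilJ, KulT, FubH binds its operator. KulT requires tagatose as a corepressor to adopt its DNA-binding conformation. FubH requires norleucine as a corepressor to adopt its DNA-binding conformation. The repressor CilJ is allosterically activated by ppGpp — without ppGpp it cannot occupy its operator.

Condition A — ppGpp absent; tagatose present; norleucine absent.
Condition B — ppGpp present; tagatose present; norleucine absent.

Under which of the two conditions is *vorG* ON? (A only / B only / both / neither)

neither

Condition A:
ppGpp is absent, so CilJ is inactive.
Tagatose is present, so KulT is active.
Norleucine is absent, so FubH is inactive.
With repressor KulT bound, *vorG* is not transcribed.
→ *vorG* is OFF in A.
Condition B:
ppGpp is present, so CilJ is active.
Tagatose is present, so KulT is active.
Norleucine is absent, so FubH is inactive.
With repressor CilJ bound, *vorG* is not transcribed.
→ *vorG* is OFF in B.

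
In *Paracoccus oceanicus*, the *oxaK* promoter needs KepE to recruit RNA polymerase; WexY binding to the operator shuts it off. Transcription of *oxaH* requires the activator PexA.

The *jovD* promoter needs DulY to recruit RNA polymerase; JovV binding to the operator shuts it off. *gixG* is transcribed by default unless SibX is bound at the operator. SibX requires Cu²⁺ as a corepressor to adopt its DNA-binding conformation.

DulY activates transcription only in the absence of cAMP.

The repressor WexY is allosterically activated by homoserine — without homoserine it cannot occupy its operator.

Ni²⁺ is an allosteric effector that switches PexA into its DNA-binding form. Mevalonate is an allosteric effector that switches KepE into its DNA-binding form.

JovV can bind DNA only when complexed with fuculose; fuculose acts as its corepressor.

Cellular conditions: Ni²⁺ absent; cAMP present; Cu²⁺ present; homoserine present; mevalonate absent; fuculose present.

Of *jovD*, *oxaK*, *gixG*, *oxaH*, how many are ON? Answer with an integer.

cAMP is present, so DulY is inactive.
Fuculose is present, so JovV is active.
With repressor JovV bound, *jovD* is not transcribed.
→ *jovD* is OFF.
Mevalonate is absent, so KepE is inactive.
Homoserine is present, so WexY is active.
With repressor WexY bound, *oxaK* is not transcribed.
→ *oxaK* is OFF.
Cu²⁺ is present, so SibX is active.
With repressor SibX bound, *gixG* is not transcribed.
→ *gixG* is OFF.
Ni²⁺ is absent, so PexA is inactive.
Required activator PexA is absent, so *oxaH* is not transcribed.
→ *oxaH* is OFF.
0 of the 4 genes are transcribed.

0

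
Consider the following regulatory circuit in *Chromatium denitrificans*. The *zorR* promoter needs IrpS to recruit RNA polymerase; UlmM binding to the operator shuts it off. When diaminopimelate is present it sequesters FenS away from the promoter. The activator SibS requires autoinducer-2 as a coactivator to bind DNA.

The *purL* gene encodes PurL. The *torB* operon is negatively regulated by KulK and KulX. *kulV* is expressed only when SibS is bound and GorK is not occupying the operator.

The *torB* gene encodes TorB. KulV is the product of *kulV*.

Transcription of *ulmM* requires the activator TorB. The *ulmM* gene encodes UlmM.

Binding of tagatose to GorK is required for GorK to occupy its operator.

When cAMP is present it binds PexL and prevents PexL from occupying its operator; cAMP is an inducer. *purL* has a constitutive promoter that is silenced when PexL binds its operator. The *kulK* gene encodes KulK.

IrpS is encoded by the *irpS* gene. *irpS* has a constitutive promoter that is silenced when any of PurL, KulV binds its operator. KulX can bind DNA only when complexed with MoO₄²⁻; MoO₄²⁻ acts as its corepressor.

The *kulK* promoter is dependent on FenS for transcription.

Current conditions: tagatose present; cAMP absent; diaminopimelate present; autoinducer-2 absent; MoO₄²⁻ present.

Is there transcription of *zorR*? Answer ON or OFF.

ON

cAMP is absent, so PexL is active.
With repressor PexL bound, *purL* is not transcribed.
So PurL is not produced.
Autoinducer-2 is absent, so SibS is inactive.
Tagatose is present, so GorK is active.
With repressor GorK bound, *kulV* is not transcribed.
So KulV is not produced.
With no repressor bound, *irpS* is transcribed.
So IrpS is produced and active.
Diaminopimelate is present, so FenS is inactive.
Required activator FenS is absent, so *kulK* is not transcribed.
So KulK is not produced.
MoO₄²⁻ is present, so KulX is active.
With repressor KulX bound, *torB* is not transcribed.
So TorB is not produced.
Required activator TorB is absent, so *ulmM* is not transcribed.
So UlmM is not produced.
No repressor is bound and IrpS is active, so *zorR* is transcribed.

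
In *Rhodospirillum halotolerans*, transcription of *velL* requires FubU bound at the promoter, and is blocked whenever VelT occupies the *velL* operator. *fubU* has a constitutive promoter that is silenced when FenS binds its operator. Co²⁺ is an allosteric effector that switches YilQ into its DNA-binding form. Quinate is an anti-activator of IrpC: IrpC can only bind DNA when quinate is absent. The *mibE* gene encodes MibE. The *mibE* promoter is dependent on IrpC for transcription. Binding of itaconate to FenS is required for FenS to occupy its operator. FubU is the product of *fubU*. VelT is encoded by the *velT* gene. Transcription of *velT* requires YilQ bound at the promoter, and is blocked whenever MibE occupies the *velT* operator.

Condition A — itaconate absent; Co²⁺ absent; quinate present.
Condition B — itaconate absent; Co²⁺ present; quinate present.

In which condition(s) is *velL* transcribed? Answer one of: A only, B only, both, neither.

Condition A:
Itaconate is absent, so FenS is inactive.
With no repressor bound, *fubU* is transcribed.
So FubU is produced and active.
Co²⁺ is absent, so YilQ is inactive.
Quinate is present, so IrpC is inactive.
Required activator IrpC is absent, so *mibE* is not transcribed.
So MibE is not produced.
Required activator YilQ is absent, so *velT* is not transcribed.
So VelT is not produced.
No repressor is bound and FubU is active, so *velL* is transcribed.
→ *velL* is ON in A.
Condition B:
Itaconate is absent, so FenS is inactive.
With no repressor bound, *fubU* is transcribed.
So FubU is produced and active.
Co²⁺ is present, so YilQ is active.
Quinate is present, so IrpC is inactive.
Required activator IrpC is absent, so *mibE* is not transcribed.
So MibE is not produced.
No repressor is bound and YilQ is active, so *velT* is transcribed.
So VelT is produced and active.
With repressor VelT bound, *velL* is not transcribed.
→ *velL* is OFF in B.

A only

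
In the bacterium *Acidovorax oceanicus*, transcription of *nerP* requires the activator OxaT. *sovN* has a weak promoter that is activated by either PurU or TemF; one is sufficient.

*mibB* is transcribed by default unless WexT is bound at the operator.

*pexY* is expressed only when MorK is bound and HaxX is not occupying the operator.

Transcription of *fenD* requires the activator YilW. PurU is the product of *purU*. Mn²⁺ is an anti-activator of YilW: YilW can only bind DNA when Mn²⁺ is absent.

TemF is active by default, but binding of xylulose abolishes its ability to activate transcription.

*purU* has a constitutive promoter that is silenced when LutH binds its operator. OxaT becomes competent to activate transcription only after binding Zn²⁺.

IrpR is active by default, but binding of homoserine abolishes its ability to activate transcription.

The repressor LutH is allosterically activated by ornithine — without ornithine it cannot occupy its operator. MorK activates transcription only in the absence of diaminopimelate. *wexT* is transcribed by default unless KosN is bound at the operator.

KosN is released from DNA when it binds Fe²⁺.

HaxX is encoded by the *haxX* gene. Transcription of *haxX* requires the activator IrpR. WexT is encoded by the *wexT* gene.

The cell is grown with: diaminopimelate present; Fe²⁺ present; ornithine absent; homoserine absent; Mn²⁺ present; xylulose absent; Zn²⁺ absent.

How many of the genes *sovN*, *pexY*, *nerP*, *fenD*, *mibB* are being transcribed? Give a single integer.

1

Ornithine is absent, so LutH is inactive.
With no repressor bound, *purU* is transcribed.
So PurU is produced and active.
Xylulose is absent, so TemF is active.
Activator PurU is present, so *sovN* is transcribed.
→ *sovN* is ON.
Homoserine is absent, so IrpR is active.
No repressor is bound and IrpR is active, so *haxX* is transcribed.
So HaxX is produced and active.
Diaminopimelate is present, so MorK is inactive.
With repressor HaxX bound, *pexY* is not transcribed.
→ *pexY* is OFF.
Zn²⁺ is absent, so OxaT is inactive.
Required activator OxaT is absent, so *nerP* is not transcribed.
→ *nerP* is OFF.
Mn²⁺ is present, so YilW is inactive.
Required activator YilW is absent, so *fenD* is not transcribed.
→ *fenD* is OFF.
Fe²⁺ is present, so KosN is inactive.
With no repressor bound, *wexT* is transcribed.
So WexT is produced and active.
With repressor WexT bound, *mibB* is not transcribed.
→ *mibB* is OFF.
1 of the 5 genes is transcribed.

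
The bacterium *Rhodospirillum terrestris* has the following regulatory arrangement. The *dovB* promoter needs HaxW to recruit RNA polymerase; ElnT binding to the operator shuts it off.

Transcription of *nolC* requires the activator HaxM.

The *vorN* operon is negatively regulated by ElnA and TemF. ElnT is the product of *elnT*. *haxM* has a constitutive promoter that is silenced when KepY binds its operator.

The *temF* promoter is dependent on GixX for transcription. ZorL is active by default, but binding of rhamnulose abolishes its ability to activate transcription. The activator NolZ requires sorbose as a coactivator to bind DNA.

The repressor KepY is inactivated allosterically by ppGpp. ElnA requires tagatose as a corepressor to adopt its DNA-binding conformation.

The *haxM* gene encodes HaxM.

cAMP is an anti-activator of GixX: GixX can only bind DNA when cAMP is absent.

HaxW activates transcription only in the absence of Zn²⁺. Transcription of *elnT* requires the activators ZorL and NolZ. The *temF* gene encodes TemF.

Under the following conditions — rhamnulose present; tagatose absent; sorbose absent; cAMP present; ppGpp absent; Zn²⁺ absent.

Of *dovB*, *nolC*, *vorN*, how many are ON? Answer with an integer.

2

Zn²⁺ is absent, so HaxW is active.
Rhamnulose is present, so ZorL is inactive.
Sorbose is absent, so NolZ is inactive.
Required activator ZorL is absent, so *elnT* is not transcribed.
So ElnT is not produced.
No repressor is bound and HaxW is active, so *dovB* is transcribed.
→ *dovB* is ON.
ppGpp is absent, so KepY is active.
With repressor KepY bound, *haxM* is not transcribed.
So HaxM is not produced.
Required activator HaxM is absent, so *nolC* is not transcribed.
→ *nolC* is OFF.
Tagatose is absent, so ElnA is inactive.
cAMP is present, so GixX is inactive.
Required activator GixX is absent, so *temF* is not transcribed.
So TemF is not produced.
With no repressor bound, *vorN* is transcribed.
→ *vorN* is ON.
2 of the 3 genes are transcribed.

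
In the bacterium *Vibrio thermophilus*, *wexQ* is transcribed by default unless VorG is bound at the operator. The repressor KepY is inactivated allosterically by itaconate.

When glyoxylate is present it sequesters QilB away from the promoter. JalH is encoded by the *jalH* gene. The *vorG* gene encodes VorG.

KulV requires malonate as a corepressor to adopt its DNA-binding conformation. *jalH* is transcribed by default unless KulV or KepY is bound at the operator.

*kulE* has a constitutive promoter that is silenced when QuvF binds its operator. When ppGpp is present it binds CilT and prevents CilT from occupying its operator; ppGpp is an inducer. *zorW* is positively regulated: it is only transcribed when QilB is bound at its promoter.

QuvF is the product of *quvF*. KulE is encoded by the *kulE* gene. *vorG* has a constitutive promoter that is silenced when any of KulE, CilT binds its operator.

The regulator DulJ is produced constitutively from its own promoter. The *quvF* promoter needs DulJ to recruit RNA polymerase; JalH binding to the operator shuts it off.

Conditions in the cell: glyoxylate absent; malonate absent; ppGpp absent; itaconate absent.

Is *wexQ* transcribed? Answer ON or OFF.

ON

Malonate is absent, so KulV is inactive.
Itaconate is absent, so KepY is active.
With repressor KepY bound, *jalH* is not transcribed.
So JalH is not produced.
DulJ is produced constitutively and is active.
No repressor is bound and DulJ is active, so *quvF* is transcribed.
So QuvF is produced and active.
With repressor QuvF bound, *kulE* is not transcribed.
So KulE is not produced.
ppGpp is absent, so CilT is active.
With repressor CilT bound, *vorG* is not transcribed.
So VorG is not produced.
With no repressor bound, *wexQ* is transcribed.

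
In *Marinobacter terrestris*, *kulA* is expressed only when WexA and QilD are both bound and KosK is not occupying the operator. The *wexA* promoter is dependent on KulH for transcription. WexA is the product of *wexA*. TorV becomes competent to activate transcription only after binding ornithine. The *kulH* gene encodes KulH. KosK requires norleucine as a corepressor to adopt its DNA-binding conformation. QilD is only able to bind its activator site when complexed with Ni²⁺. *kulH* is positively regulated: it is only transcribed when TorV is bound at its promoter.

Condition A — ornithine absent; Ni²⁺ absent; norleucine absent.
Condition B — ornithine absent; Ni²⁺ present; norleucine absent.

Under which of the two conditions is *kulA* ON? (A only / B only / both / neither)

neither

Condition A:
Ornithine is absent, so TorV is inactive.
Required activator TorV is absent, so *kulH* is not transcribed.
So KulH is not produced.
Required activator KulH is absent, so *wexA* is not transcribed.
So WexA is not produced.
Ni²⁺ is absent, so QilD is inactive.
Norleucine is absent, so KosK is inactive.
Required activator WexA is absent, so *kulA* is not transcribed.
→ *kulA* is OFF in A.
Condition B:
Ornithine is absent, so TorV is inactive.
Required activator TorV is absent, so *kulH* is not transcribed.
So KulH is not produced.
Required activator KulH is absent, so *wexA* is not transcribed.
So WexA is not produced.
Ni²⁺ is present, so QilD is active.
Norleucine is absent, so KosK is inactive.
Required activator WexA is absent, so *kulA* is not transcribed.
→ *kulA* is OFF in B.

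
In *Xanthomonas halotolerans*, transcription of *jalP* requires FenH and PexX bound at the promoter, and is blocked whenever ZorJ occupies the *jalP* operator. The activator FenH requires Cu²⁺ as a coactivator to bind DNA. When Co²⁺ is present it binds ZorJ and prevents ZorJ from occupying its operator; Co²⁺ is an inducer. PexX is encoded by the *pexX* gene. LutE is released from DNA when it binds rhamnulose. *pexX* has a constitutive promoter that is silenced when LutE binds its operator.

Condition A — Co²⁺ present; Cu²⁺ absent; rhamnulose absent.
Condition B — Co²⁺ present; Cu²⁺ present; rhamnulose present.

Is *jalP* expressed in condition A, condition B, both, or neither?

Condition A:
Co²⁺ is present, so ZorJ is inactive.
Cu²⁺ is absent, so FenH is inactive.
Rhamnulose is absent, so LutE is active.
With repressor LutE bound, *pexX* is not transcribed.
So PexX is not produced.
Required activator FenH is absent, so *jalP* is not transcribed.
→ *jalP* is OFF in A.
Condition B:
Co²⁺ is present, so ZorJ is inactive.
Cu²⁺ is present, so FenH is active.
Rhamnulose is present, so LutE is inactive.
With no repressor bound, *pexX* is transcribed.
So PexX is produced and active.
No repressor is bound and FenH and PexX are active, so *jalP* is transcribed.
→ *jalP* is ON in B.

B only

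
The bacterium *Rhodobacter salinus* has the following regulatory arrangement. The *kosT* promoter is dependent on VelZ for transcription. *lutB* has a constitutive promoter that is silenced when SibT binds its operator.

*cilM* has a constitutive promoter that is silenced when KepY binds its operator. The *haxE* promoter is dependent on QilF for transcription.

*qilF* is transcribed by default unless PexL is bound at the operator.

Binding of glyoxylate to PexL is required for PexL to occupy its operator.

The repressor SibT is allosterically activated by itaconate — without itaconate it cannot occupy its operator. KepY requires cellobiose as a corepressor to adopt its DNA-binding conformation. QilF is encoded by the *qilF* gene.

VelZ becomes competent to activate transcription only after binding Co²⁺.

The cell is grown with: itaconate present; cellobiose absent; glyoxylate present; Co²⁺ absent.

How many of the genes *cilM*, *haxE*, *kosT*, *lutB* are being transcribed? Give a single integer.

Cellobiose is absent, so KepY is inactive.
With no repressor bound, *cilM* is transcribed.
→ *cilM* is ON.
Glyoxylate is present, so PexL is active.
With repressor PexL bound, *qilF* is not transcribed.
So QilF is not produced.
Required activator QilF is absent, so *haxE* is not transcribed.
→ *haxE* is OFF.
Co²⁺ is absent, so VelZ is inactive.
Required activator VelZ is absent, so *kosT* is not transcribed.
→ *kosT* is OFF.
Itaconate is present, so SibT is active.
With repressor SibT bound, *lutB* is not transcribed.
→ *lutB* is OFF.
1 of the 4 genes is transcribed.

1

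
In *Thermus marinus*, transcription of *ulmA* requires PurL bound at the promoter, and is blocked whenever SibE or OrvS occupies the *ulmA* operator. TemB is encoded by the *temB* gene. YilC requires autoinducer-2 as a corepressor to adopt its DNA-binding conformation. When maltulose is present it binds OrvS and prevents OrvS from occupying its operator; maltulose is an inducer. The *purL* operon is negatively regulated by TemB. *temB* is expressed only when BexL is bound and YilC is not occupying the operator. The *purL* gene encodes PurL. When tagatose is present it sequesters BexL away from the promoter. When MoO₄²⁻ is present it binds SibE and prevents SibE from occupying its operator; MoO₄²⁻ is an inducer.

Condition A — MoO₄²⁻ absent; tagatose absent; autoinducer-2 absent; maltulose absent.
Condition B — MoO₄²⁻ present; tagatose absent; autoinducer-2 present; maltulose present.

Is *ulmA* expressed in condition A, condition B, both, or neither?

B only

Condition A:
MoO₄²⁻ is absent, so SibE is active.
Tagatose is absent, so BexL is active.
Autoinducer-2 is absent, so YilC is inactive.
No repressor is bound and BexL is active, so *temB* is transcribed.
So TemB is produced and active.
With repressor TemB bound, *purL* is not transcribed.
So PurL is not produced.
Maltulose is absent, so OrvS is active.
With repressor SibE bound, *ulmA* is not transcribed.
→ *ulmA* is OFF in A.
Condition B:
MoO₄²⁻ is present, so SibE is inactive.
Tagatose is absent, so BexL is active.
Autoinducer-2 is present, so YilC is active.
With repressor YilC bound, *temB* is not transcribed.
So TemB is not produced.
With no repressor bound, *purL* is transcribed.
So PurL is produced and active.
Maltulose is present, so OrvS is inactive.
No repressor is bound and PurL is active, so *ulmA* is transcribed.
→ *ulmA* is ON in B.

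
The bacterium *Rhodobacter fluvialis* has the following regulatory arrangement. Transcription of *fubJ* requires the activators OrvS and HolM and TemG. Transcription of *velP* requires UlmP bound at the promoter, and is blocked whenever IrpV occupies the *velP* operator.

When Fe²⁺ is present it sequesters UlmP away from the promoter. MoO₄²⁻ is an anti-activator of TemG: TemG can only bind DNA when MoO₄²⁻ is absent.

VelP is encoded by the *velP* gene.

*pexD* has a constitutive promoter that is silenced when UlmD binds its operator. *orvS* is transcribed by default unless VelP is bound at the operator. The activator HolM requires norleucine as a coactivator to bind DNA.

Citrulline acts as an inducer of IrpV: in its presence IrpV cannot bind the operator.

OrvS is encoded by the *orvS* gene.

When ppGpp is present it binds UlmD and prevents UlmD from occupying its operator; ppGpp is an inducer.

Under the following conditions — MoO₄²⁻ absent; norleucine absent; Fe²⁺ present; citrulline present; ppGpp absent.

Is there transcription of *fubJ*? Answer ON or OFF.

OFF

Citrulline is present, so IrpV is inactive.
Fe²⁺ is present, so UlmP is inactive.
Required activator UlmP is absent, so *velP* is not transcribed.
So VelP is not produced.
With no repressor bound, *orvS* is transcribed.
So OrvS is produced and active.
Norleucine is absent, so HolM is inactive.
MoO₄²⁻ is absent, so TemG is active.
Required activator HolM is absent, so *fubJ* is not transcribed.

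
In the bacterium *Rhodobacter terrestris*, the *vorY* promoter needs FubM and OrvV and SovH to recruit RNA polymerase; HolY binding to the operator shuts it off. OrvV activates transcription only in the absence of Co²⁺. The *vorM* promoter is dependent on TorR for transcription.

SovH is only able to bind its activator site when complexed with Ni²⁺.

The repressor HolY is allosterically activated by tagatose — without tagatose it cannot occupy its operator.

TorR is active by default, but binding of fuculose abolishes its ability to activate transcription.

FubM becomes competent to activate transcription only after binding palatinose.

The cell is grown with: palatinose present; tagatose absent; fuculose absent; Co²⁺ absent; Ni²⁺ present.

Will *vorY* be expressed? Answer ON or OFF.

ON

Palatinose is present, so FubM is active.
Co²⁺ is absent, so OrvV is active.
Ni²⁺ is present, so SovH is active.
Tagatose is absent, so HolY is inactive.
No repressor is bound and FubM and OrvV and SovH are active, so *vorY* is transcribed.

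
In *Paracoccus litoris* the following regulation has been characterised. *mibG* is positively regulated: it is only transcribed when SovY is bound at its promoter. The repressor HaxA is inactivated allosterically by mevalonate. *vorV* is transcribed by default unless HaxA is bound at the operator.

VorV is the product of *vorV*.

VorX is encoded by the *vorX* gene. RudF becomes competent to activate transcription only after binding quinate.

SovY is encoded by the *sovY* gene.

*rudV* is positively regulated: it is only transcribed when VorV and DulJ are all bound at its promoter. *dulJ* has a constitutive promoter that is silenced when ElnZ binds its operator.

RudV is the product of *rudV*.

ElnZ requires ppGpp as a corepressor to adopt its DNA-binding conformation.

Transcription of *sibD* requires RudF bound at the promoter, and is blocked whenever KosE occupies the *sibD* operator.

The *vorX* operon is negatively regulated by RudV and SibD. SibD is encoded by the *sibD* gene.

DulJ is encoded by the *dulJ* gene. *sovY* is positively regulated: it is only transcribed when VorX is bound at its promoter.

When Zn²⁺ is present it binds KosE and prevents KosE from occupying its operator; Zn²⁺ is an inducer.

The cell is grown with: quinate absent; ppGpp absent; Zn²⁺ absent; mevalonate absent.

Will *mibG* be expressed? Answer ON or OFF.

ON

Mevalonate is absent, so HaxA is active.
With repressor HaxA bound, *vorV* is not transcribed.
So VorV is not produced.
ppGpp is absent, so ElnZ is inactive.
With no repressor bound, *dulJ* is transcribed.
So DulJ is produced and active.
Required activator VorV is absent, so *rudV* is not transcribed.
So RudV is not produced.
Quinate is absent, so RudF is inactive.
Zn²⁺ is absent, so KosE is active.
With repressor KosE bound, *sibD* is not transcribed.
So SibD is not produced.
With no repressor bound, *vorX* is transcribed.
So VorX is produced and active.
No repressor is bound and VorX is active, so *sovY* is transcribed.
So SovY is produced and active.
No repressor is bound and SovY is active, so *mibG* is transcribed.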